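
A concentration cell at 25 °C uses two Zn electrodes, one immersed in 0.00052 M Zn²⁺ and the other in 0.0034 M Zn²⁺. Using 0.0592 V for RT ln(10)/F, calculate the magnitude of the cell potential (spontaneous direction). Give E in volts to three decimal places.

For a concentration cell E°cell = 0. The 0.0034 M side is the cathode (reduction is favoured where [Zn²⁺] is higher).
With n = 2, E = −(0.0592/2) log([Zn²⁺]ₐₙ/[Zn²⁺]꜀ₐₜ) = −(0.0592/2) log(0.00052/0.0034) = −(0.0592/2)(-0.815) = +0.024 V.

+0.024 V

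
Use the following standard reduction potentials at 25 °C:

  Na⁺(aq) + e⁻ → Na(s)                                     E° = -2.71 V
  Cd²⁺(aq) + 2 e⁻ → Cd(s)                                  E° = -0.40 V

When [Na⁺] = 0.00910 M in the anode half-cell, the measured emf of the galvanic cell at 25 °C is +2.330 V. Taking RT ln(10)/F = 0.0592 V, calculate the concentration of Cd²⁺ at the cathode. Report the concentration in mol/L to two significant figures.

0.00039 M

Cd²⁺/Cd is the cathode, Na⁺/Na the anode: E°cell = +2.31 V, n = 2.
Overall reaction: Cd²⁺(aq) + 2 Na(s) → Cd(s) + 2 Na⁺(aq); Q = [Na⁺]^2/[Cd²⁺]^1.
From E = E° − (0.0592/n) log Q: log Q = (E° − E)·n/0.0592 = (+2.31 − (+2.330))·2/0.0592 = -0.6757.
So 1·log[Cd²⁺] = 2·log(0.0091) − log Q = -4.0819 − (-0.6757) = -3.4062; [Cd²⁺] = 10^(-3.4062) ≈ 0.00039 M.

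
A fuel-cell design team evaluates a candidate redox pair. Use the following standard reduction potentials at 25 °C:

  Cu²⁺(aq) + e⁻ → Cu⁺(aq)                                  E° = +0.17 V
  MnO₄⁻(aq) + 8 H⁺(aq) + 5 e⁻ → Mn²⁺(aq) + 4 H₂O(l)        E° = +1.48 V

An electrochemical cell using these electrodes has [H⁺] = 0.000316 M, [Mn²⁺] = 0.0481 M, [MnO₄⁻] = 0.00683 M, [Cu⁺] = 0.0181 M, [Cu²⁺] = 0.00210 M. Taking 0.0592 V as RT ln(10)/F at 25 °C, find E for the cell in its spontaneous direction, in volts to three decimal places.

+1.024 V

MnO₄⁻/Mn²⁺ is the cathode (higher E°), Cu²⁺/Cu⁺ the anode: E°cell = +1.48 − (+0.17) = +1.31 V, n = 5.
Overall: MnO₄⁻(aq) + 8 H⁺(aq) + 5 Cu⁺(aq) → Mn²⁺(aq) + 4 H₂O(l) + 5 Cu²⁺(aq)
Q = [Mn²⁺]·[Cu²⁺]^5 / ([MnO₄⁻]·[H⁺]^8·[Cu⁺]^5); log Q = 24.173.
E = E° − (0.0592/n) log Q = +1.31 − (0.0592/5)(24.173) = +1.024 V.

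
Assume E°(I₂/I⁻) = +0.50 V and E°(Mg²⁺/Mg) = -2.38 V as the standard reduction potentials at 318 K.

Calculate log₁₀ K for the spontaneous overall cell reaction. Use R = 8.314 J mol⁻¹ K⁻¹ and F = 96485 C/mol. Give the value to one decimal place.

91.3

Cathode: I₂/I⁻; anode: Mg²⁺/Mg. E°cell = (+0.50) − (-2.38) = +2.88 V, with n = 2.
ΔG° = −nFE° = −RT ln K, so ln K = nFE°/(RT) = (2)(96485)(+2.88) / ((8.314)(318)) = 210.206.
log₁₀ K = 210.206 / ln 10 = 91.3.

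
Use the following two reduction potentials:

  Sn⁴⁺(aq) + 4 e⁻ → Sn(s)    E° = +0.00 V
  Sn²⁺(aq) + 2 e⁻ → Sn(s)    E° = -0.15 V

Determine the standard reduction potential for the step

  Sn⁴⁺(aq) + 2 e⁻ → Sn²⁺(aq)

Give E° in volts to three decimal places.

Sequential free energies add, so n₃E°₃ = n₁E°₁ + n₂E°₂.
With n₃ = 4, and the known step contributing 2×(-0.15) V, the unknown satisfies 2·E° = 4×(+0.00) − 2×(-0.15) = +0.300.
E° = +0.300 / 2 = +0.150 V.

+0.150 V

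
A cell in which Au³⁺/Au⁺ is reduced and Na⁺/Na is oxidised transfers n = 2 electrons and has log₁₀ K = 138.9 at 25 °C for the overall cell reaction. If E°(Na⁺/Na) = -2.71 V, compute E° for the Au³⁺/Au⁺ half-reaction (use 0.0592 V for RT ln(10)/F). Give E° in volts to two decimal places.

E°cell = (0.0592/n)·log K = (0.0592/2)(138.9) = +4.111 V.
Since Au³⁺/Au⁺ is the cathode and Na⁺/Na the anode, E°cell = E°(Au³⁺/Au⁺) − E°(Na⁺/Na).
So E°(Au³⁺/Au⁺) = E°cell + E°(Na⁺/Na) = +4.111 + (-2.71) = +1.40 V.

+1.40 V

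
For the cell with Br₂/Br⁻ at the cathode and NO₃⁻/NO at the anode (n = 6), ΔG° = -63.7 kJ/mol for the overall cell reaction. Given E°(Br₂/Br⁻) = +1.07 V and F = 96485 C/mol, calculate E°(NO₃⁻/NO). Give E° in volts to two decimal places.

E°cell = −ΔG°/(nF) = −(-63.7×10³)/((6)(96485)) = +0.110 V.
Since Br₂/Br⁻ is the cathode and NO₃⁻/NO the anode, E°cell = E°(Br₂/Br⁻) − E°(NO₃⁻/NO).
So E°(NO₃⁻/NO) = E°(Br₂/Br⁻) − E°cell = (+1.07) − (+0.110) = +0.96 V.

+0.96 V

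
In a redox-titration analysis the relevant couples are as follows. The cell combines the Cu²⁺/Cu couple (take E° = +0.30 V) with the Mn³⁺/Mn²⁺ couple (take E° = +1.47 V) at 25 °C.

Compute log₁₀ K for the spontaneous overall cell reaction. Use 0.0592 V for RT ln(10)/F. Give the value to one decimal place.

39.5

Cathode: Mn³⁺/Mn²⁺; anode: Cu²⁺/Cu. E°cell = +1.17 V, n = 2.
log K = nE°cell / 0.0592 = (2)(+1.17) / 0.0592 = 39.5.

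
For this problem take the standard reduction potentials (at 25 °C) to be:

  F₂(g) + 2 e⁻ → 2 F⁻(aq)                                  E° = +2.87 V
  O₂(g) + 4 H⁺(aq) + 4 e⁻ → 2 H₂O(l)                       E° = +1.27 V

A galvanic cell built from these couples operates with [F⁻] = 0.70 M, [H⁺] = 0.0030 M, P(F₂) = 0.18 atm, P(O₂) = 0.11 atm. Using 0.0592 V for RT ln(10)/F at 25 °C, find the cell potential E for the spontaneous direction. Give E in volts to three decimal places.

F₂/F⁻ is the cathode (higher E°), O₂/H₂O the anode: E°cell = +2.87 − (+1.27) = +1.60 V, n = 4.
Overall: 2 F₂(g) + 2 H₂O(l) → 4 F⁻(aq) + O₂(g) + 4 H⁺(aq)
Q = [F⁻]^4·P(O₂)·[H⁺]^4 / (P(F₂)^2); log Q = -10.180.
E = E° − (0.0592/n) log Q = +1.60 − (0.0592/4)(-10.180) = +1.751 V.

+1.751 V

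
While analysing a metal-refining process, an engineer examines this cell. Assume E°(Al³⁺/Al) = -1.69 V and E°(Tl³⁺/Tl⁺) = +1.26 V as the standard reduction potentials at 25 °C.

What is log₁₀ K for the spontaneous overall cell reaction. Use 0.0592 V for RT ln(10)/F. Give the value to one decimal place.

299.0

Cathode: Tl³⁺/Tl⁺; anode: Al³⁺/Al. E°cell = +2.95 V, n = 6.
log K = nE°cell / 0.0592 = (6)(+2.95) / 0.0592 = 299.0.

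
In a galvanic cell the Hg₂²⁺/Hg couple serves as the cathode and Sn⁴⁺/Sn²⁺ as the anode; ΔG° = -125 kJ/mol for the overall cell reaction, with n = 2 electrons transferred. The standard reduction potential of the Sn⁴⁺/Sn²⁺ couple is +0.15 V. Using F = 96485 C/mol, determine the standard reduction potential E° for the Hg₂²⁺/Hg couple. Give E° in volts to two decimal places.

+0.80 V

E°cell = −ΔG°/(nF) = −(-125×10³)/((2)(96485)) = +0.648 V.
Since Hg₂²⁺/Hg is the cathode and Sn⁴⁺/Sn²⁺ the anode, E°cell = E°(Hg₂²⁺/Hg) − E°(Sn⁴⁺/Sn²⁺).
So E°(Hg₂²⁺/Hg) = E°cell + E°(Sn⁴⁺/Sn²⁺) = +0.648 + (+0.15) = +0.80 V.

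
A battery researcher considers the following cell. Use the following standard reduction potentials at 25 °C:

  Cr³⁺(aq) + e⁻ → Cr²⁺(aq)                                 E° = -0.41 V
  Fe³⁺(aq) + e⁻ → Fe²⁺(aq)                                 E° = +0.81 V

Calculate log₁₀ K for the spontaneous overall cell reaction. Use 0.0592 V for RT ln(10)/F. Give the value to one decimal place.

20.6

Cathode: Fe³⁺/Fe²⁺; anode: Cr³⁺/Cr²⁺. E°cell = +1.22 V, n = 1.
log K = nE°cell / 0.0592 = (1)(+1.22) / 0.0592 = 20.6.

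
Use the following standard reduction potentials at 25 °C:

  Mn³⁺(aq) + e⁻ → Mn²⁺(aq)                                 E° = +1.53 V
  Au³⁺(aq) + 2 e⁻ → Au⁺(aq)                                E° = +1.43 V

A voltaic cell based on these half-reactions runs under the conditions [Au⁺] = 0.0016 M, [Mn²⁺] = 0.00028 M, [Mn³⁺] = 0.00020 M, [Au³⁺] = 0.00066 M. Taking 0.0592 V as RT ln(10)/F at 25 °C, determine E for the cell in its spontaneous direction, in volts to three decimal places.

Mn³⁺/Mn²⁺ is the cathode (higher E°), Au³⁺/Au⁺ the anode: E°cell = +1.53 − (+1.43) = +0.10 V, n = 2.
Overall: 2 Mn³⁺(aq) + Au⁺(aq) → 2 Mn²⁺(aq) + Au³⁺(aq)
Q = [Mn²⁺]^2·[Au³⁺] / ([Mn³⁺]^2·[Au⁺]); log Q = -0.092.
E = E° − (0.0592/n) log Q = +0.10 − (0.0592/2)(-0.092) = +0.103 V.

+0.103 V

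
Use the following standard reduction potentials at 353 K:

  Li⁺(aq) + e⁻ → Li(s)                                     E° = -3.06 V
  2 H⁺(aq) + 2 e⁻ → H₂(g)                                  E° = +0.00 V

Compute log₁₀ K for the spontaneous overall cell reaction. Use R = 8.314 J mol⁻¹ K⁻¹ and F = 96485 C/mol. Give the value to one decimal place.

Cathode: H⁺/H₂; anode: Li⁺/Li. E°cell = (+0.00) − (-3.06) = +3.06 V, with n = 2.
ΔG° = −nFE° = −RT ln K, so ln K = nFE°/(RT) = (2)(96485)(+3.06) / ((8.314)(353)) = 201.199.
log₁₀ K = 201.199 / ln 10 = 87.4.

87.4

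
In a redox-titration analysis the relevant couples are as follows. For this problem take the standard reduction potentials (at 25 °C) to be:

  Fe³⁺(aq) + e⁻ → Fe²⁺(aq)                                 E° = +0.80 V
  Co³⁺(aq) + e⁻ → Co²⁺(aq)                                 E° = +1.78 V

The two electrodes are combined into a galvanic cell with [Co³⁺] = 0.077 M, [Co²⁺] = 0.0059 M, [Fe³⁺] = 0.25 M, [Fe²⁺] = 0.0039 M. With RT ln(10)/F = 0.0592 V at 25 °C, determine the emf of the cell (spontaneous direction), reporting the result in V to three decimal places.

Co³⁺/Co²⁺ is the cathode (higher E°), Fe³⁺/Fe²⁺ the anode: E°cell = +1.78 − (+0.80) = +0.98 V, n = 1.
Overall: Co³⁺(aq) + Fe²⁺(aq) → Co²⁺(aq) + Fe³⁺(aq)
Q = [Co²⁺]·[Fe³⁺] / ([Co³⁺]·[Fe²⁺]); log Q = 0.691.
E = E° − (0.0592/n) log Q = +0.98 − (0.0592/1)(0.691) = +0.939 V.

+0.939 V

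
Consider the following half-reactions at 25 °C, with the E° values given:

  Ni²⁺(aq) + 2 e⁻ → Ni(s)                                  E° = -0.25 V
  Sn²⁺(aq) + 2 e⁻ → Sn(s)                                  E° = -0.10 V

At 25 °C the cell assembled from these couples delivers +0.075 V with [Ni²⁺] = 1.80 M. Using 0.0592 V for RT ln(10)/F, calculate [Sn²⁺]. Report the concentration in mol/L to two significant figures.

0.0053 M

Sn²⁺/Sn is the cathode, Ni²⁺/Ni the anode: E°cell = +0.15 V, n = 2.
Overall reaction: Sn²⁺(aq) + Ni(s) → Sn(s) + Ni²⁺(aq); Q = [Ni²⁺]^1/[Sn²⁺]^1.
From E = E° − (0.0592/n) log Q: log Q = (E° − E)·n/0.0592 = (+0.15 − (+0.075))·2/0.0592 = 2.5338.
So 1·log[Sn²⁺] = 1·log(1.8) − log Q = 0.2553 − (2.5338) = -2.2785; [Sn²⁺] = 10^(-2.2785) ≈ 0.0053 M.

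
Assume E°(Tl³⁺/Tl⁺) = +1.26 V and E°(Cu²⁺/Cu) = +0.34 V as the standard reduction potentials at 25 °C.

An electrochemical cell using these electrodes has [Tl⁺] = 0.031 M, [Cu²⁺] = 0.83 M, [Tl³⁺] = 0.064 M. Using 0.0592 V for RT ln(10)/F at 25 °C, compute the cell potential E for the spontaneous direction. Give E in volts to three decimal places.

+0.932 V

Tl³⁺/Tl⁺ is the cathode (higher E°), Cu²⁺/Cu the anode: E°cell = +1.26 − (+0.34) = +0.92 V, n = 2.
Overall: Tl³⁺(aq) + Cu(s) → Tl⁺(aq) + Cu²⁺(aq)
Q = [Tl⁺]·[Cu²⁺] / ([Tl³⁺]); log Q = -0.396.
E = E° − (0.0592/n) log Q = +0.92 − (0.0592/2)(-0.396) = +0.932 V.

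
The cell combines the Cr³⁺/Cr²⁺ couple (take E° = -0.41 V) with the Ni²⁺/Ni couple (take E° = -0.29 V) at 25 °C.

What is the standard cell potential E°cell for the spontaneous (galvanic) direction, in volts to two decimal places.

+0.12 V

The Ni²⁺/Ni couple has the higher reduction potential, so it is the cathode; Cr³⁺/Cr²⁺ is oxidised at the anode.
E°cell = E°(cathode) − E°(anode) = (-0.29) − (-0.41) = +0.12 V.
Since E°cell > 0, the reaction is spontaneous under standard conditions.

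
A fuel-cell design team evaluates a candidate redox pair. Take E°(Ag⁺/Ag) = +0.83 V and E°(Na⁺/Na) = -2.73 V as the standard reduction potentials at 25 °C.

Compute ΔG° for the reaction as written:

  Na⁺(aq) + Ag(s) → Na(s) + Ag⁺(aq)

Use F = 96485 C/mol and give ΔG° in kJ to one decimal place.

As written, Na⁺/Na is reduced (cathode) and Ag⁺/Ag is oxidised (anode), so E°cell = (-2.73) − (+0.83) = -3.56 V.
Balancing electrons gives n = 1.
ΔG° = −nFE° = −(1)(96485)(-3.56) = 343,487 J = +343.5 kJ.

+343.5 kJ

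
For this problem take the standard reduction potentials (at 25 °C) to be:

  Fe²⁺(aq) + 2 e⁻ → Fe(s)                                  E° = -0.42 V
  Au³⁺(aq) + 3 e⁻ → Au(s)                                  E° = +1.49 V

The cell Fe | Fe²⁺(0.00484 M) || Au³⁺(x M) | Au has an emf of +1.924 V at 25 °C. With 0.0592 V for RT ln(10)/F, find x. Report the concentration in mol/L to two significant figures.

Au³⁺/Au is the cathode, Fe²⁺/Fe the anode: E°cell = +1.91 V, n = 6.
Overall reaction: 2 Au³⁺(aq) + 3 Fe(s) → 2 Au(s) + 3 Fe²⁺(aq); Q = [Fe²⁺]^3/[Au³⁺]^2.
From E = E° − (0.0592/n) log Q: log Q = (E° − E)·n/0.0592 = (+1.91 − (+1.924))·6/0.0592 = -1.4189.
So 2·log[Au³⁺] = 3·log(0.00484) − log Q = -6.9455 − (-1.4189) = -5.5266; log[Au³⁺] = -5.5266 / 2 = -2.7633; [Au³⁺] = 10^(-2.7633) ≈ 0.0017 M.

0.0017 M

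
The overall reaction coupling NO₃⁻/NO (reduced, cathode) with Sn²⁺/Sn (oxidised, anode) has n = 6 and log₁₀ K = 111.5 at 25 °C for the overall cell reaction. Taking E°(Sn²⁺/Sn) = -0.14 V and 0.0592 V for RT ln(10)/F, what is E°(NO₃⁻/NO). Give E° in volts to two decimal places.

E°cell = (0.0592/n)·log K = (0.0592/6)(111.5) = +1.100 V.
Since NO₃⁻/NO is the cathode and Sn²⁺/Sn the anode, E°cell = E°(NO₃⁻/NO) − E°(Sn²⁺/Sn).
So E°(NO₃⁻/NO) = E°cell + E°(Sn²⁺/Sn) = +1.100 + (-0.14) = +0.96 V.

+0.96 V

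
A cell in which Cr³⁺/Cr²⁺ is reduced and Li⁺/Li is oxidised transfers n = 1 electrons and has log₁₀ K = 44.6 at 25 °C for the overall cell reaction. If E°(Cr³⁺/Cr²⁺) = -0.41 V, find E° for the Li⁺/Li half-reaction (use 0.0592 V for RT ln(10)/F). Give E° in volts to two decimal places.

-3.05 V

E°cell = (0.0592/n)·log K = (0.0592/1)(44.6) = +2.640 V.
Since Cr³⁺/Cr²⁺ is the cathode and Li⁺/Li the anode, E°cell = E°(Cr³⁺/Cr²⁺) − E°(Li⁺/Li).
So E°(Li⁺/Li) = E°(Cr³⁺/Cr²⁺) − E°cell = (-0.41) − (+2.640) = -3.05 V.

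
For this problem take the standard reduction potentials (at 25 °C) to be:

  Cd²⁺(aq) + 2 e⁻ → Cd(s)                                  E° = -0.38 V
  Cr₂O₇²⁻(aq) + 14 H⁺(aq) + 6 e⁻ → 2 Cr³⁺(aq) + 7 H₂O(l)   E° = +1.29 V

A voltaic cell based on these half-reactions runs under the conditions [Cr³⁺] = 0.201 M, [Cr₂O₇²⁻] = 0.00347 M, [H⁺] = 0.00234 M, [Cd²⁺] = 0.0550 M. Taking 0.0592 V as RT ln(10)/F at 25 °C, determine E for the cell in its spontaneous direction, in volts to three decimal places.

Cr₂O₇²⁻/Cr³⁺ is the cathode (higher E°), Cd²⁺/Cd the anode: E°cell = +1.29 − (-0.38) = +1.67 V, n = 6.
Overall: Cr₂O₇²⁻(aq) + 14 H⁺(aq) + 3 Cd(s) → 2 Cr³⁺(aq) + 7 H₂O(l) + 3 Cd²⁺(aq)
Q = [Cr³⁺]^2·[Cd²⁺]^3 / ([Cr₂O₇²⁻]·[H⁺]^14); log Q = 34.118.
E = E° − (0.0592/n) log Q = +1.67 − (0.0592/6)(34.118) = +1.333 V.

+1.333 V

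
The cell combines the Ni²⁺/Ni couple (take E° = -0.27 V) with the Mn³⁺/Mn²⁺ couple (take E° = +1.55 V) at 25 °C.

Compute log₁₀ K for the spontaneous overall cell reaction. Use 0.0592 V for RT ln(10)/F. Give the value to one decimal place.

61.5

Cathode: Mn³⁺/Mn²⁺; anode: Ni²⁺/Ni. E°cell = +1.82 V, n = 2.
log K = nE°cell / 0.0592 = (2)(+1.82) / 0.0592 = 61.5.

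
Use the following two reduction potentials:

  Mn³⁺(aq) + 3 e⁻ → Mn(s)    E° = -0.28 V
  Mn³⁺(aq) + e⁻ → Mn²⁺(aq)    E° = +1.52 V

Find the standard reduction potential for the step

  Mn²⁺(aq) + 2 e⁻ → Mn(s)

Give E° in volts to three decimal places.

Sequential free energies add, so n₃E°₃ = n₁E°₁ + n₂E°₂.
With n₃ = 3, and the known step contributing 1×(+1.52) V, the unknown satisfies 2·E° = 3×(-0.28) − 1×(+1.52) = -2.360.
E° = -2.360 / 2 = -1.180 V.

-1.180 V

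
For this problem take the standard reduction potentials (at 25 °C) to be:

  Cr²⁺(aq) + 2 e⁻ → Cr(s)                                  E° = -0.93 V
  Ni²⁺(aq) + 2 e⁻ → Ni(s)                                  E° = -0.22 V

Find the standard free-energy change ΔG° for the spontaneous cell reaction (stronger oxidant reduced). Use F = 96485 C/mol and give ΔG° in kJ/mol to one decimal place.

Ni²⁺/Ni (E° = -0.22 V) is the cathode; Cr²⁺/Cr (E° = -0.93 V) is the anode, so E°cell = +0.71 V.
Balancing electrons gives n = 2 (lcm of 2 and 2).
ΔG° = −nFE° = −(2)(96485)(+0.71) = -137,009 J = -137.0 kJ/mol.

-137.0 kJ/mol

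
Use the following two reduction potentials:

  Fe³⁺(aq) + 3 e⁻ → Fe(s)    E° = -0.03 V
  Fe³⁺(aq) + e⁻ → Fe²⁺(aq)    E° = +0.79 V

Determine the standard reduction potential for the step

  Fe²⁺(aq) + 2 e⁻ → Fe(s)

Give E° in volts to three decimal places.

-0.440 V

Sequential free energies add, so n₃E°₃ = n₁E°₁ + n₂E°₂.
With n₃ = 3, and the known step contributing 1×(+0.79) V, the unknown satisfies 2·E° = 3×(-0.03) − 1×(+0.79) = -0.880.
E° = -0.880 / 2 = -0.440 V.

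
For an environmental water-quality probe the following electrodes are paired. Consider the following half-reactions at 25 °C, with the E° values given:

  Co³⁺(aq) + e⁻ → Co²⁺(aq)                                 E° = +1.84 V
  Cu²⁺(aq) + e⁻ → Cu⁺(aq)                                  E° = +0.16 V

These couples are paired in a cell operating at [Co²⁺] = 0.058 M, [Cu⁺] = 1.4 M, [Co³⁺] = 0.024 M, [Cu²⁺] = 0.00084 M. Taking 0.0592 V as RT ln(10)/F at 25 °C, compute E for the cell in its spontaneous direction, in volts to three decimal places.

+1.848 V

Co³⁺/Co²⁺ is the cathode (higher E°), Cu²⁺/Cu⁺ the anode: E°cell = +1.84 − (+0.16) = +1.68 V, n = 1.
Overall: Co³⁺(aq) + Cu⁺(aq) → Co²⁺(aq) + Cu²⁺(aq)
Q = [Co²⁺]·[Cu²⁺] / ([Co³⁺]·[Cu⁺]); log Q = -2.839.
E = E° − (0.0592/n) log Q = +1.68 − (0.0592/1)(-2.839) = +1.848 V.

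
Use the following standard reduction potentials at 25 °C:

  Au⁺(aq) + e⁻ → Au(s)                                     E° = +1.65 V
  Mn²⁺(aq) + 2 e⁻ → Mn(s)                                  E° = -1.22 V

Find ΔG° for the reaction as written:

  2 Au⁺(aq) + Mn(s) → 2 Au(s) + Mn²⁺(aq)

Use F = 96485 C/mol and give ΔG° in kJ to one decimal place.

As written, Au⁺/Au is reduced (cathode) and Mn²⁺/Mn is oxidised (anode), so E°cell = (+1.65) − (-1.22) = +2.87 V.
Balancing electrons gives n = 2.
ΔG° = −nFE° = −(2)(96485)(+2.87) = -553,824 J = -553.8 kJ.

-553.8 kJ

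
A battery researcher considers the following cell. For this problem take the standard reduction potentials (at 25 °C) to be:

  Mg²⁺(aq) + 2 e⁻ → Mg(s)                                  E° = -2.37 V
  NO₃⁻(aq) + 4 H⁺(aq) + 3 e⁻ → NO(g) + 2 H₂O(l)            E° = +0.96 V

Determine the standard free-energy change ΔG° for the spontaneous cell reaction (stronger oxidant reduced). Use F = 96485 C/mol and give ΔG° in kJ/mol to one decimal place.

-1927.8 kJ/mol

NO₃⁻/NO (E° = +0.96 V) is the cathode; Mg²⁺/Mg (E° = -2.37 V) is the anode, so E°cell = +3.33 V.
Balancing electrons gives n = 6 (lcm of 3 and 2).
ΔG° = −nFE° = −(6)(96485)(+3.33) = -1,927,770 J = -1927.8 kJ/mol.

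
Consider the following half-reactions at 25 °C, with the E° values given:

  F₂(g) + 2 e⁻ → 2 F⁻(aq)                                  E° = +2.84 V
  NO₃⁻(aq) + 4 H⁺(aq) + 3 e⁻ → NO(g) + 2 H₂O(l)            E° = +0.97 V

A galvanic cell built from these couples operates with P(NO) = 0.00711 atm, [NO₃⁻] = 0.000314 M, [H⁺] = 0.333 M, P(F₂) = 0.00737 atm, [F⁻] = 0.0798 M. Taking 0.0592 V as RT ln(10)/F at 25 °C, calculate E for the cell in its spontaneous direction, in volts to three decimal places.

F₂/F⁻ is the cathode (higher E°), NO₃⁻/NO the anode: E°cell = +2.84 − (+0.97) = +1.87 V, n = 6.
Overall: 3 F₂(g) + 2 NO(g) + 4 H₂O(l) → 6 F⁻(aq) + 2 NO₃⁻(aq) + 8 H⁺(aq)
Q = [F⁻]^6·[NO₃⁻]^2·[H⁺]^8 / (P(F₂)^3·P(NO)^2); log Q = -6.721.
E = E° − (0.0592/n) log Q = +1.87 − (0.0592/6)(-6.721) = +1.936 V.

+1.936 V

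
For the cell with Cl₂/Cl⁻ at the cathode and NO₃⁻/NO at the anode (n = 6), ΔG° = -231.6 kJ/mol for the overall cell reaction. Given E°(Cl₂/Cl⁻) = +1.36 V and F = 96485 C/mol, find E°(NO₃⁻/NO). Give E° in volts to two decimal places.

+0.96 V

E°cell = −ΔG°/(nF) = −(-231.6×10³)/((6)(96485)) = +0.400 V.
Since Cl₂/Cl⁻ is the cathode and NO₃⁻/NO the anode, E°cell = E°(Cl₂/Cl⁻) − E°(NO₃⁻/NO).
So E°(NO₃⁻/NO) = E°(Cl₂/Cl⁻) − E°cell = (+1.36) − (+0.400) = +0.96 V.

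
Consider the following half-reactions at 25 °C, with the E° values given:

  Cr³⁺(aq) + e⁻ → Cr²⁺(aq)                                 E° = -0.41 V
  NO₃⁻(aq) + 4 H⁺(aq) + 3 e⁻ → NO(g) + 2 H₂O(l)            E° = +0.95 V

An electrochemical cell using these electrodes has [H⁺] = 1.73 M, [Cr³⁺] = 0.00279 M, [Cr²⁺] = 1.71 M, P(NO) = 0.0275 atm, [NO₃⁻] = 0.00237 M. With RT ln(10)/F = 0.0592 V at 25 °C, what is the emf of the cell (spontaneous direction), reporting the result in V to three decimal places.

+1.523 V

NO₃⁻/NO is the cathode (higher E°), Cr³⁺/Cr²⁺ the anode: E°cell = +0.95 − (-0.41) = +1.36 V, n = 3.
Overall: NO₃⁻(aq) + 4 H⁺(aq) + 3 Cr²⁺(aq) → NO(g) + 2 H₂O(l) + 3 Cr³⁺(aq)
Q = P(NO)·[Cr³⁺]^3 / ([NO₃⁻]·[H⁺]^4·[Cr²⁺]^3); log Q = -8.250.
E = E° − (0.0592/n) log Q = +1.36 − (0.0592/3)(-8.250) = +1.523 V.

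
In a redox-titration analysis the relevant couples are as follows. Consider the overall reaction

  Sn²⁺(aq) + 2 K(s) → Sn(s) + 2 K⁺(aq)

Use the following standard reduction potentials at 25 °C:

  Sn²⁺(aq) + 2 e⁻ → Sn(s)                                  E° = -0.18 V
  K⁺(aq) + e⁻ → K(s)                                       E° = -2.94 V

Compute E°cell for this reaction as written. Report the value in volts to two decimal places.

The Sn²⁺/Sn couple has the higher reduction potential, so it is the cathode; K⁺/K is oxidised at the anode.
E°cell = E°(cathode) − E°(anode) = (-0.18) − (-2.94) = +2.76 V.
Since E°cell > 0, the reaction is spontaneous under standard conditions.

+2.76 V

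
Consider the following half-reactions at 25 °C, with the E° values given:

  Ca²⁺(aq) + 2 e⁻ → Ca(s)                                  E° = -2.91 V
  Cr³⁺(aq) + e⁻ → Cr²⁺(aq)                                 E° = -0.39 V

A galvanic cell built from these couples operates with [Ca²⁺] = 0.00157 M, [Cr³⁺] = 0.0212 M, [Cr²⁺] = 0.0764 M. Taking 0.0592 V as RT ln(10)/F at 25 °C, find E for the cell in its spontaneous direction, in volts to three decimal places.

+2.570 V

Cr³⁺/Cr²⁺ is the cathode (higher E°), Ca²⁺/Ca the anode: E°cell = -0.39 − (-2.91) = +2.52 V, n = 2.
Overall: 2 Cr³⁺(aq) + Ca(s) → 2 Cr²⁺(aq) + Ca²⁺(aq)
Q = [Cr²⁺]^2·[Ca²⁺] / ([Cr³⁺]^2); log Q = -1.691.
E = E° − (0.0592/n) log Q = +2.52 − (0.0592/2)(-1.691) = +2.570 V.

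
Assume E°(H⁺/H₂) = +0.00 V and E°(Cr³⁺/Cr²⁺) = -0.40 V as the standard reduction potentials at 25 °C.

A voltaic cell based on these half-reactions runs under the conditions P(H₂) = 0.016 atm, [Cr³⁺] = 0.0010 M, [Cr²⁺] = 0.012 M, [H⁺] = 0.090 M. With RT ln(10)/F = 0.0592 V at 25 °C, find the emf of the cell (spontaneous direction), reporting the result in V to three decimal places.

H⁺/H₂ is the cathode (higher E°), Cr³⁺/Cr²⁺ the anode: E°cell = +0.00 − (-0.40) = +0.40 V, n = 2.
Overall: 2 H⁺(aq) + 2 Cr²⁺(aq) → H₂(g) + 2 Cr³⁺(aq)
Q = P(H₂)·[Cr³⁺]^2 / ([H⁺]^2·[Cr²⁺]^2); log Q = -1.863.
E = E° − (0.0592/n) log Q = +0.40 − (0.0592/2)(-1.863) = +0.455 V.

+0.455 V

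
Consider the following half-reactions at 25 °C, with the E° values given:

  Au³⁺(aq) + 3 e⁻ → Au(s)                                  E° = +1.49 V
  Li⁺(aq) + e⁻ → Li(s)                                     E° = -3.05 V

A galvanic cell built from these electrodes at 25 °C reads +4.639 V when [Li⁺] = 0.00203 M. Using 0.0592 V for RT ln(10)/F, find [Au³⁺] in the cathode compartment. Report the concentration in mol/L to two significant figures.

0.00087 M

Au³⁺/Au is the cathode, Li⁺/Li the anode: E°cell = +4.54 V, n = 3.
Overall reaction: Au³⁺(aq) + 3 Li(s) → Au(s) + 3 Li⁺(aq); Q = [Li⁺]^3/[Au³⁺]^1.
From E = E° − (0.0592/n) log Q: log Q = (E° − E)·n/0.0592 = (+4.54 − (+4.639))·3/0.0592 = -5.0169.
So 1·log[Au³⁺] = 3·log(0.00203) − log Q = -8.0775 − (-5.0169) = -3.0606; [Au³⁺] = 10^(-3.0606) ≈ 0.00087 M.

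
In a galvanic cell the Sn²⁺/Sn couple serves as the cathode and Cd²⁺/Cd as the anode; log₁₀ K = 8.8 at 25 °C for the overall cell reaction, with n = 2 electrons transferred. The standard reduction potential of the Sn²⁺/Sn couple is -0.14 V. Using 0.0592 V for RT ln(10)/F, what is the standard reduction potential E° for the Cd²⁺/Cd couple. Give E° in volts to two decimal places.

E°cell = (0.0592/n)·log K = (0.0592/2)(8.8) = +0.260 V.
Since Sn²⁺/Sn is the cathode and Cd²⁺/Cd the anode, E°cell = E°(Sn²⁺/Sn) − E°(Cd²⁺/Cd).
So E°(Cd²⁺/Cd) = E°(Sn²⁺/Sn) − E°cell = (-0.14) − (+0.260) = -0.40 V.

-0.40 V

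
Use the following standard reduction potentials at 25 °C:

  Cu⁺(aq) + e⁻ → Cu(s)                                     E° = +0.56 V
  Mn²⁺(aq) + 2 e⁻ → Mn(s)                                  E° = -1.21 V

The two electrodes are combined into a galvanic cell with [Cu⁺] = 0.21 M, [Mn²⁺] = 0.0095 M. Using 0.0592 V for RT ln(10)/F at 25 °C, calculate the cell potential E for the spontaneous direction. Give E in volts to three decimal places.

+1.790 V

Cu⁺/Cu is the cathode (higher E°), Mn²⁺/Mn the anode: E°cell = +0.56 − (-1.21) = +1.77 V, n = 2.
Overall: 2 Cu⁺(aq) + Mn(s) → 2 Cu(s) + Mn²⁺(aq)
Q = [Mn²⁺] / ([Cu⁺]^2); log Q = -0.667.
E = E° − (0.0592/n) log Q = +1.77 − (0.0592/2)(-0.667) = +1.790 V.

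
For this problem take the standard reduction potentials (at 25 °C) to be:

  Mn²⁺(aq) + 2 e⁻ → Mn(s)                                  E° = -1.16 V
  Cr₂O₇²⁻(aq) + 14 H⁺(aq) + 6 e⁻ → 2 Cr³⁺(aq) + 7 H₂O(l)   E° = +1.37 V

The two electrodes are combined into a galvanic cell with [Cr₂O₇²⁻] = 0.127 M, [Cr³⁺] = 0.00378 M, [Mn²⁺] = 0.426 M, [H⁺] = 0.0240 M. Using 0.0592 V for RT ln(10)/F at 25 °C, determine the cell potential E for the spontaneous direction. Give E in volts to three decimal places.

Cr₂O₇²⁻/Cr³⁺ is the cathode (higher E°), Mn²⁺/Mn the anode: E°cell = +1.37 − (-1.16) = +2.53 V, n = 6.
Overall: Cr₂O₇²⁻(aq) + 14 H⁺(aq) + 3 Mn(s) → 2 Cr³⁺(aq) + 7 H₂O(l) + 3 Mn²⁺(aq)
Q = [Cr³⁺]^2·[Mn²⁺]^3 / ([Cr₂O₇²⁻]·[H⁺]^14); log Q = 17.616.
E = E° − (0.0592/n) log Q = +2.53 − (0.0592/6)(17.616) = +2.356 V.

+2.356 V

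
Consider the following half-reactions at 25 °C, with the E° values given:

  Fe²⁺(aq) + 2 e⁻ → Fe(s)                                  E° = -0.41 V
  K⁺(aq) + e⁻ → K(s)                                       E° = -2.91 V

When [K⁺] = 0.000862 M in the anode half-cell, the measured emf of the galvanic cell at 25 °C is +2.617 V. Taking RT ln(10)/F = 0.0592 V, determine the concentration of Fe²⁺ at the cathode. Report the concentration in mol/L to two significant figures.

0.0067 M

Fe²⁺/Fe is the cathode, K⁺/K the anode: E°cell = +2.50 V, n = 2.
Overall reaction: Fe²⁺(aq) + 2 K(s) → Fe(s) + 2 K⁺(aq); Q = [K⁺]^2/[Fe²⁺]^1.
From E = E° − (0.0592/n) log Q: log Q = (E° − E)·n/0.0592 = (+2.50 − (+2.617))·2/0.0592 = -3.9527.
So 1·log[Fe²⁺] = 2·log(0.000862) − log Q = -6.1290 − (-3.9527) = -2.1763; [Fe²⁺] = 10^(-2.1763) ≈ 0.0067 M.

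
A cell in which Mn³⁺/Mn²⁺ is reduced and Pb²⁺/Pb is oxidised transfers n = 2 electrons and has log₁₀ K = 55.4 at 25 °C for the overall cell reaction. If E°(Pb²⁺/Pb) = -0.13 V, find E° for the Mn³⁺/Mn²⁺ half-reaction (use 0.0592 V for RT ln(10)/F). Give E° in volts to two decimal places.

E°cell = (0.0592/n)·log K = (0.0592/2)(55.4) = +1.640 V.
Since Mn³⁺/Mn²⁺ is the cathode and Pb²⁺/Pb the anode, E°cell = E°(Mn³⁺/Mn²⁺) − E°(Pb²⁺/Pb).
So E°(Mn³⁺/Mn²⁺) = E°cell + E°(Pb²⁺/Pb) = +1.640 + (-0.13) = +1.51 V.

+1.51 V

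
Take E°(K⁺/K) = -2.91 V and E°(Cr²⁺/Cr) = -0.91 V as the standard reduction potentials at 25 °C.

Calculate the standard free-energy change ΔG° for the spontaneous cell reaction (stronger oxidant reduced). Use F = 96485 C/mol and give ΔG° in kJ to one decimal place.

-385.9 kJ

Cr²⁺/Cr (E° = -0.91 V) is the cathode; K⁺/K (E° = -2.91 V) is the anode, so E°cell = +2.00 V.
Balancing electrons gives n = 2 (lcm of 2 and 1).
ΔG° = −nFE° = −(2)(96485)(+2.00) = -385,940 J = -385.9 kJ.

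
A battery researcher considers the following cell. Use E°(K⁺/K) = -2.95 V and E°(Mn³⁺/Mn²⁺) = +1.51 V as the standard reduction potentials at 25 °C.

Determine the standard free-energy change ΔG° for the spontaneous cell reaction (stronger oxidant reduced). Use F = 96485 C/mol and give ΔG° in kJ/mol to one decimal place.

-430.3 kJ/mol

Mn³⁺/Mn²⁺ (E° = +1.51 V) is the cathode; K⁺/K (E° = -2.95 V) is the anode, so E°cell = +4.46 V.
Balancing electrons gives n = 1 (lcm of 1 and 1).
ΔG° = −nFE° = −(1)(96485)(+4.46) = -430,323 J = -430.3 kJ/mol.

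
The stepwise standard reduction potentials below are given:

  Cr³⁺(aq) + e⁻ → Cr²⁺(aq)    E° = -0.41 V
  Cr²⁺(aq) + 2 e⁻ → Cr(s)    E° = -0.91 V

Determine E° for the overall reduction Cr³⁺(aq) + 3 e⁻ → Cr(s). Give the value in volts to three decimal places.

-0.743 V

Standard free energies of sequential steps add: ΔG°₃ = ΔG°₁ + ΔG°₂, so n₃E°₃ = n₁E°₁ + n₂E°₂.
E°₃ = (1×-0.41 + 2×-0.91) / 3 = (-2.230) / 3 = -0.743 V.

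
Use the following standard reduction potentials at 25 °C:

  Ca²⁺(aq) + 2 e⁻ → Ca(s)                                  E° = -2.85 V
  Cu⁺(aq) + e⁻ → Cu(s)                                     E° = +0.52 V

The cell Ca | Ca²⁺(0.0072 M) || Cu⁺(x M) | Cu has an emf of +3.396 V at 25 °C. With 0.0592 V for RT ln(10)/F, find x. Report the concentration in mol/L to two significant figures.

0.23 M

Cu⁺/Cu is the cathode, Ca²⁺/Ca the anode: E°cell = +3.37 V, n = 2.
Overall reaction: 2 Cu⁺(aq) + Ca(s) → 2 Cu(s) + Ca²⁺(aq); Q = [Ca²⁺]^1/[Cu⁺]^2.
From E = E° − (0.0592/n) log Q: log Q = (E° − E)·n/0.0592 = (+3.37 − (+3.396))·2/0.0592 = -0.8784.
So 2·log[Cu⁺] = 1·log(0.0072) − log Q = -2.1427 − (-0.8784) = -1.2643; log[Cu⁺] = -1.2643 / 2 = -0.6321; [Cu⁺] = 10^(-0.6321) ≈ 0.23 M.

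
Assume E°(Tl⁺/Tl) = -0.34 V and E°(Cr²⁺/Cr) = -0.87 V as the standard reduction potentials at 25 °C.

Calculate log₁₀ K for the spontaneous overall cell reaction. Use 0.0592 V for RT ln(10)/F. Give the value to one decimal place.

17.9

Cathode: Tl⁺/Tl; anode: Cr²⁺/Cr. E°cell = +0.53 V, n = 2.
log K = nE°cell / 0.0592 = (2)(+0.53) / 0.0592 = 17.9.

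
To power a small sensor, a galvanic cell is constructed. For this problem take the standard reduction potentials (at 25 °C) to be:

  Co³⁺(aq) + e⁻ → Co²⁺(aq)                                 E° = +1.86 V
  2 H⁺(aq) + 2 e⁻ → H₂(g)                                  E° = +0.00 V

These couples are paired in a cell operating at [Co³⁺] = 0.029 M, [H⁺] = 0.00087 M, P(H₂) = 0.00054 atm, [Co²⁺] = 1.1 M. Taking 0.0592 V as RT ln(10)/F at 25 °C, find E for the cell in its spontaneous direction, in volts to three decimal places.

+1.851 V

Co³⁺/Co²⁺ is the cathode (higher E°), H⁺/H₂ the anode: E°cell = +1.86 − (+0.00) = +1.86 V, n = 2.
Overall: 2 Co³⁺(aq) + H₂(g) → 2 Co²⁺(aq) + 2 H⁺(aq)
Q = [Co²⁺]^2·[H⁺]^2 / ([Co³⁺]^2·P(H₂)); log Q = 0.305.
E = E° − (0.0592/n) log Q = +1.86 − (0.0592/2)(0.305) = +1.851 V.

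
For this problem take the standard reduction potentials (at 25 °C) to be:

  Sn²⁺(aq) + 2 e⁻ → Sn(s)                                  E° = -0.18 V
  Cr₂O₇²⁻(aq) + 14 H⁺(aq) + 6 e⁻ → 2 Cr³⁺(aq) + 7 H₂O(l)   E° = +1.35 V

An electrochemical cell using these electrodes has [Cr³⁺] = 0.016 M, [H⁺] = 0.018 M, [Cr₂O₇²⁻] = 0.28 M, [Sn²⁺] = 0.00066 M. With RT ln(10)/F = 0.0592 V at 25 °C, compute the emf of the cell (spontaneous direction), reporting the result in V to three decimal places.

+1.413 V

Cr₂O₇²⁻/Cr³⁺ is the cathode (higher E°), Sn²⁺/Sn the anode: E°cell = +1.35 − (-0.18) = +1.53 V, n = 6.
Overall: Cr₂O₇²⁻(aq) + 14 H⁺(aq) + 3 Sn(s) → 2 Cr³⁺(aq) + 7 H₂O(l) + 3 Sn²⁺(aq)
Q = [Cr³⁺]^2·[Sn²⁺]^3 / ([Cr₂O₇²⁻]·[H⁺]^14); log Q = 11.846.
E = E° − (0.0592/n) log Q = +1.53 − (0.0592/6)(11.846) = +1.413 V.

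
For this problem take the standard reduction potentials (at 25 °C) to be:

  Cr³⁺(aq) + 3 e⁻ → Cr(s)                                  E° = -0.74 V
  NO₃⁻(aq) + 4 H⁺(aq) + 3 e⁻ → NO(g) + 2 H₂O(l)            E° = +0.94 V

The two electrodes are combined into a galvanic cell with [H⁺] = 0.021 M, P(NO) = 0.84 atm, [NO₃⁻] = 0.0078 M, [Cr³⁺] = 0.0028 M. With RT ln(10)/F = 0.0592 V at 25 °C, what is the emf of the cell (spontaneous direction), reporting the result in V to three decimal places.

+1.558 V

NO₃⁻/NO is the cathode (higher E°), Cr³⁺/Cr the anode: E°cell = +0.94 − (-0.74) = +1.68 V, n = 3.
Overall: NO₃⁻(aq) + 4 H⁺(aq) + Cr(s) → NO(g) + 2 H₂O(l) + Cr³⁺(aq)
Q = P(NO)·[Cr³⁺] / ([NO₃⁻]·[H⁺]^4); log Q = 6.190.
E = E° − (0.0592/n) log Q = +1.68 − (0.0592/3)(6.190) = +1.558 V.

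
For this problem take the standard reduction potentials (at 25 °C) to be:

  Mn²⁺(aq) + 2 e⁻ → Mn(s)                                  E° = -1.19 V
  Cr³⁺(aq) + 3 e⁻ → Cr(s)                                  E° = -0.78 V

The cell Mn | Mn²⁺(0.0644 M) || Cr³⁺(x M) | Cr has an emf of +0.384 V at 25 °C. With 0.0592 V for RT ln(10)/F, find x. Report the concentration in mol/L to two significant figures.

Cr³⁺/Cr is the cathode, Mn²⁺/Mn the anode: E°cell = +0.41 V, n = 6.
Overall reaction: 2 Cr³⁺(aq) + 3 Mn(s) → 2 Cr(s) + 3 Mn²⁺(aq); Q = [Mn²⁺]^3/[Cr³⁺]^2.
From E = E° − (0.0592/n) log Q: log Q = (E° − E)·n/0.0592 = (+0.41 − (+0.384))·6/0.0592 = 2.6351.
So 2·log[Cr³⁺] = 3·log(0.0644) − log Q = -3.5733 − (2.6351) = -6.2084; log[Cr³⁺] = -6.2084 / 2 = -3.1042; [Cr³⁺] = 10^(-3.1042) ≈ 0.00079 M.

0.00079 M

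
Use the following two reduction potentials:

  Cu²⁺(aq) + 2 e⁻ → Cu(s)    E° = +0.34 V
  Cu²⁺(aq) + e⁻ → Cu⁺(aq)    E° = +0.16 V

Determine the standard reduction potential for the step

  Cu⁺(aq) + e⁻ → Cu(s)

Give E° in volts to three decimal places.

+0.520 V

Sequential free energies add, so n₃E°₃ = n₁E°₁ + n₂E°₂.
With n₃ = 2, and the known step contributing 1×(+0.16) V, the unknown satisfies 1·E° = 2×(+0.34) − 1×(+0.16) = +0.520.
E° = +0.520 / 1 = +0.520 V.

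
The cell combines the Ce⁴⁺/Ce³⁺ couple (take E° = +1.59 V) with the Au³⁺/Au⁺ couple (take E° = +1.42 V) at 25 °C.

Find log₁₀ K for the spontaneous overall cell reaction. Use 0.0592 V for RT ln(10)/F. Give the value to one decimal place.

5.7

Cathode: Ce⁴⁺/Ce³⁺; anode: Au³⁺/Au⁺. E°cell = +0.17 V, n = 2.
log K = nE°cell / 0.0592 = (2)(+0.17) / 0.0592 = 5.7.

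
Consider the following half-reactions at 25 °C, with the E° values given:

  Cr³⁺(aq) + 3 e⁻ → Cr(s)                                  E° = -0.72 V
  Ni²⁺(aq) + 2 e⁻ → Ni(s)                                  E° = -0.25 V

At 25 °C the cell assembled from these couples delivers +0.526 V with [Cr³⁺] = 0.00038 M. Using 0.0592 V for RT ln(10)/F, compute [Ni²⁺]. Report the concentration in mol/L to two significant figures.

0.41 M

Ni²⁺/Ni is the cathode, Cr³⁺/Cr the anode: E°cell = +0.47 V, n = 6.
Overall reaction: 3 Ni²⁺(aq) + 2 Cr(s) → 3 Ni(s) + 2 Cr³⁺(aq); Q = [Cr³⁺]^2/[Ni²⁺]^3.
From E = E° − (0.0592/n) log Q: log Q = (E° − E)·n/0.0592 = (+0.47 − (+0.526))·6/0.0592 = -5.6757.
So 3·log[Ni²⁺] = 2·log(0.00038) − log Q = -6.8404 − (-5.6757) = -1.1647; log[Ni²⁺] = -1.1647 / 3 = -0.3882; [Ni²⁺] = 10^(-0.3882) ≈ 0.41 M.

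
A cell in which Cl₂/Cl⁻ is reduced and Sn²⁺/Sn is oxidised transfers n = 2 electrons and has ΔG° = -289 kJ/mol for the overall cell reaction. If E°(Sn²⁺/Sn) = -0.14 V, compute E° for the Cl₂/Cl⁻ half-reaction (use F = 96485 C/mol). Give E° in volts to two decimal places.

E°cell = −ΔG°/(nF) = −(-289×10³)/((2)(96485)) = +1.498 V.
Since Cl₂/Cl⁻ is the cathode and Sn²⁺/Sn the anode, E°cell = E°(Cl₂/Cl⁻) − E°(Sn²⁺/Sn).
So E°(Cl₂/Cl⁻) = E°cell + E°(Sn²⁺/Sn) = +1.498 + (-0.14) = +1.36 V.

+1.36 V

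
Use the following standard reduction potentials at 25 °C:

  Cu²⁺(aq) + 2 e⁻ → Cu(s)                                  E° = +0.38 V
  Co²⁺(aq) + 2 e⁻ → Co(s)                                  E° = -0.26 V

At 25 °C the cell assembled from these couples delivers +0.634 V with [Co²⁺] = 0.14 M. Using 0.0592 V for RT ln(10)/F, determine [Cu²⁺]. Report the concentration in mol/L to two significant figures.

Cu²⁺/Cu is the cathode, Co²⁺/Co the anode: E°cell = +0.64 V, n = 2.
Overall reaction: Cu²⁺(aq) + Co(s) → Cu(s) + Co²⁺(aq); Q = [Co²⁺]^1/[Cu²⁺]^1.
From E = E° − (0.0592/n) log Q: log Q = (E° − E)·n/0.0592 = (+0.64 − (+0.634))·2/0.0592 = 0.2027.
So 1·log[Cu²⁺] = 1·log(0.14) − log Q = -0.8539 − (0.2027) = -1.0566; [Cu²⁺] = 10^(-1.0566) ≈ 0.088 M.

0.088 M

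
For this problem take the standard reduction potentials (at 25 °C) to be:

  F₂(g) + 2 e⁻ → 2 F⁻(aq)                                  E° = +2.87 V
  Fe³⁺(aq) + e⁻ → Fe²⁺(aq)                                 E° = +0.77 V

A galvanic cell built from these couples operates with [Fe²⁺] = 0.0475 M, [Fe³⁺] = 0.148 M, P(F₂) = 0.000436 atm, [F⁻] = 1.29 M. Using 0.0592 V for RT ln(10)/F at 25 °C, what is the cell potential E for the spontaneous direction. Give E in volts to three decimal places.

F₂/F⁻ is the cathode (higher E°), Fe³⁺/Fe²⁺ the anode: E°cell = +2.87 − (+0.77) = +2.10 V, n = 2.
Overall: F₂(g) + 2 Fe²⁺(aq) → 2 F⁻(aq) + 2 Fe³⁺(aq)
Q = [F⁻]^2·[Fe³⁺]^2 / (P(F₂)·[Fe²⁺]^2); log Q = 4.569.
E = E° − (0.0592/n) log Q = +2.10 − (0.0592/2)(4.569) = +1.965 V.

+1.965 V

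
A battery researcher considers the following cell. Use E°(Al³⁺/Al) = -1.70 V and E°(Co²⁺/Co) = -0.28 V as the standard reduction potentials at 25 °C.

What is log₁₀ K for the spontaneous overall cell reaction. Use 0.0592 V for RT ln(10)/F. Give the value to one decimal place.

143.9

Cathode: Co²⁺/Co; anode: Al³⁺/Al. E°cell = +1.42 V, n = 6.
log K = nE°cell / 0.0592 = (6)(+1.42) / 0.0592 = 143.9.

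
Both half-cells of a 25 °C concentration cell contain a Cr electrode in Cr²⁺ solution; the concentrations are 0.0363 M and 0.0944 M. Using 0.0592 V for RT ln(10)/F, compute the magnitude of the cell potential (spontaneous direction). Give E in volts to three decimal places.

For a concentration cell E°cell = 0. The 0.0944 M side is the cathode (reduction is favoured where [Cr²⁺] is higher).
With n = 2, E = −(0.0592/2) log([Cr²⁺]ₐₙ/[Cr²⁺]꜀ₐₜ) = −(0.0592/2) log(0.0363/0.0944) = −(0.0592/2)(-0.415) = +0.012 V.

+0.012 V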